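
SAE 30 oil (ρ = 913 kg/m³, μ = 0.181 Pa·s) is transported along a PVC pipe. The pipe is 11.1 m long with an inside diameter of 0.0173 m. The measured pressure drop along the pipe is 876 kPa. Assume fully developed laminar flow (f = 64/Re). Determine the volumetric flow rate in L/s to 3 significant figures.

Q ≈ 0.959 L/s

For laminar flow, f = 64/Re with Re = ρVD/μ, so Darcy-Weisbach reduces to ΔP = 32μLV/D². Solving for V: V = ΔP·D²/(32μL) = 8.76e+05·(0.0173)²/(32·0.181·11.1) = 4.078 m/s.
Check: Re = ρVD/μ = 913·4.078·0.0173/0.181 = 355.9 < 2300, so the laminar assumption holds.
Q = V·A = 4.078·(π/4·0.0173²) = 0.0009586 m³/s = 0.959 L/s.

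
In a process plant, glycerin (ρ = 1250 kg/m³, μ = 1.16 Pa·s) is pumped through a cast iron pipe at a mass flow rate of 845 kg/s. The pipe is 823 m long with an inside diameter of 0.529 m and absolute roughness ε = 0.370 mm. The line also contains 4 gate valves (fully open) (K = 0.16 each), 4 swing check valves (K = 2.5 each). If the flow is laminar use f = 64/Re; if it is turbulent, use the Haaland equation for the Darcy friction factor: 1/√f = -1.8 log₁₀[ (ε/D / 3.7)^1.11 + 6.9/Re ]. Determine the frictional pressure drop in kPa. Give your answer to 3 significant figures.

ΔP ≈ 399 kPa

A = πD²/4 = π(0.529)²/4 = 0.2198 m²; mean velocity V = ṁ/(ρA) = 845/(1250 · 0.2198) = 3.076 m/s.
Reynolds number Re = ρVD/μ = 1250 · 3.076 · 0.529 / 1.16 = 1753.
Re < 2300 → laminar flow, so f = 64/Re = 64/1753 = 0.0365 (the turbulent correlation is not needed).
Total minor-loss coefficient ΣK = 4·0.16 + 4·2.5 = 10.6.
ΔP = [f·L/D + ΣK]·(ρV²/2) = [0.0365·823/0.529 + 10.6]·(1250·3.076²/2) = [56.79 + 10.6]·5912 = 3.987e+05 Pa.
ΔP = 3.987e+05 Pa = 399 kPa.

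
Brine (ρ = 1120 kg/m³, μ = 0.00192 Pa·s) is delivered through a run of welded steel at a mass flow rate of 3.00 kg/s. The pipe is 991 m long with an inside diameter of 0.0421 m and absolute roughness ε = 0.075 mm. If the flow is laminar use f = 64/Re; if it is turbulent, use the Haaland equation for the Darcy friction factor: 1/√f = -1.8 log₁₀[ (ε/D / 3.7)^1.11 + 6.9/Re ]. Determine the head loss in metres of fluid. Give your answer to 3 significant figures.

h_f ≈ 115 m

A = πD²/4 = π(0.0421)²/4 = 0.001392 m²; mean velocity V = ṁ/(ρA) = 3/(1120 · 0.001392) = 1.924 m/s.
Reynolds number Re = ρVD/μ = 1120 · 1.924 · 0.0421 / 0.00192 = 4.726e+04.
Re > 4000 → turbulent. Relative roughness ε/D = 7.5e-05/0.0421 = 0.00178. Haaland: 1/√f = -1.8 log₁₀[(0.00178/3.7)^1.11 + 6.9/4.726e+04] = -1.8 log₁₀[0.000208 + 0.000146] = 6.212, so f = 0.02591.
Darcy-Weisbach: ΔP = f(L/D)(ρV²/2) = 0.02591·(991/0.0421)·(1120·1.924²/2) = 0.02591·2.354e+04·2073 = 1.265e+06 Pa.
Head loss h_f = ΔP/(ρg) = 1.265e+06/(1120·9.81) = 115 m.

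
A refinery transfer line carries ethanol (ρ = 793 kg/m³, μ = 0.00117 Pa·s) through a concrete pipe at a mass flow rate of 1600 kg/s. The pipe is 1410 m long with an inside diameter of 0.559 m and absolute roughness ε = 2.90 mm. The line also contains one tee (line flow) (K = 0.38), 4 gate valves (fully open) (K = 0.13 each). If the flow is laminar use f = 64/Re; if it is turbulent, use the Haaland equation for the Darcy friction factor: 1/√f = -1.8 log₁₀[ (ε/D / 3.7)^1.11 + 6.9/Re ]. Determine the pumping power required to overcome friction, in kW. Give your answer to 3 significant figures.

P ≈ 4250 kW

A = πD²/4 = π(0.559)²/4 = 0.2454 m²; mean velocity V = ṁ/(ρA) = 1600/(793 · 0.2454) = 8.221 m/s.
Reynolds number Re = ρVD/μ = 793 · 8.221 · 0.559 / 0.00117 = 3.115e+06.
Re > 4000 → turbulent. Relative roughness ε/D = 0.0029/0.559 = 0.00519. Haaland: 1/√f = -1.8 log₁₀[(0.00519/3.7)^1.11 + 6.9/3.115e+06] = -1.8 log₁₀[0.000681 + 2.22e-06] = 5.698, so f = 0.0308.
Total minor-loss coefficient ΣK = 1·0.38 + 4·0.13 = 0.9.
ΔP = [f·L/D + ΣK]·(ρV²/2) = [0.0308·1410/0.559 + 0.9]·(793·8.221²/2) = [77.68 + 0.9]·2.68e+04 = 2.106e+06 Pa.
Q = ṁ/ρ = 1600/793 = 2.018 m³/s.
Pumping power P = QΔP = 2.018·2.106e+06 = 4249000 W = 4250 kW.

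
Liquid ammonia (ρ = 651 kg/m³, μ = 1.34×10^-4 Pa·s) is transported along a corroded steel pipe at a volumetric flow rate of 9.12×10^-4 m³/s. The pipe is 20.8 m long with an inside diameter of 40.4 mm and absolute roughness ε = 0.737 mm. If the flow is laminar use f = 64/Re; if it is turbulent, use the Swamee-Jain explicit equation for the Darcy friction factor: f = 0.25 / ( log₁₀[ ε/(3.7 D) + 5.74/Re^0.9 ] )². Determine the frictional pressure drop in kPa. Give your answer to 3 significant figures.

Cross-sectional area A = πD²/4 = π(0.0404)²/4 = 0.001282 m²; mean velocity V = Q/A = 0.000912/0.001282 = 0.7114 m/s.
Reynolds number Re = ρVD/μ = 651 · 0.7114 · 0.0404 / 0.000134 = 1.396e+05.
Re > 4000 → turbulent. Relative roughness ε/D = 0.000737/0.0404 = 0.0182. Swamee-Jain: f = 0.25/(log₁₀[0.0182/3.7 + 5.74/1.396e+05^0.9])² = 0.25/(log₁₀[0.00493 + 0.000134])² = 0.25/(-2.295)² = 0.04745.
Darcy-Weisbach: ΔP = f(L/D)(ρV²/2) = 0.04745·(20.8/0.0404)·(651·0.7114²/2) = 0.04745·514.9·164.8 = 4025 Pa.
ΔP = 4025 Pa = 4.02 kPa.

ΔP ≈ 4.02 kPa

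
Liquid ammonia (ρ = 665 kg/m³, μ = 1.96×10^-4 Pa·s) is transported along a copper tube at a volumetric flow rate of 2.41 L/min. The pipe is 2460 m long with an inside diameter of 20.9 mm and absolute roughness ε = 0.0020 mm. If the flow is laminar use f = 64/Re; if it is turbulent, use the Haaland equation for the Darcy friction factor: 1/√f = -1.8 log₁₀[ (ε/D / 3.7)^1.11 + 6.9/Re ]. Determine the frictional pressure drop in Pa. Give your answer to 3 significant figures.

Q = 2.41 L/min = 2.41/60000 = 4.017e-05 m³/s.
Cross-sectional area A = πD²/4 = π(0.0209)²/4 = 0.0003431 m²; mean velocity V = Q/A = 4.017e-05/0.0003431 = 0.1171 m/s.
Reynolds number Re = ρVD/μ = 665 · 0.1171 · 0.0209 / 0.000196 = 8302.
Re > 4000 → turbulent. Relative roughness ε/D = 2e-06/0.0209 = 9.57e-05. Haaland: 1/√f = -1.8 log₁₀[(9.57e-05/3.7)^1.11 + 6.9/8302] = -1.8 log₁₀[8.09e-06 + 0.000831] = 5.537, so f = 0.03262.
Darcy-Weisbach: ΔP = f(L/D)(ρV²/2) = 0.03262·(2460/0.0209)·(665·0.1171²/2) = 0.03262·1.177e+05·4.558 = 1.75e+04 Pa.

ΔP ≈ 17500 Pa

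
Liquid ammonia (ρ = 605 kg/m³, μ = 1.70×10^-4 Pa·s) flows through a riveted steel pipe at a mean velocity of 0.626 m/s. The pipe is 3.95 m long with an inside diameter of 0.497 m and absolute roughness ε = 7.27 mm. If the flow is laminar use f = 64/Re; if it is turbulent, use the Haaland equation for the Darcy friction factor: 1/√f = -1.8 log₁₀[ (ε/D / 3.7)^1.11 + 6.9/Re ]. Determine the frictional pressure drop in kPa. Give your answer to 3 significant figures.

ΔP ≈ 0.0409 kPa

Reynolds number Re = ρVD/μ = 605 · 0.626 · 0.497 / 0.00017 = 1.107e+06.
Re > 4000 → turbulent. Relative roughness ε/D = 0.00727/0.497 = 0.0146. Haaland: 1/√f = -1.8 log₁₀[(0.0146/3.7)^1.11 + 6.9/1.107e+06] = -1.8 log₁₀[0.00215 + 6.23e-06] = 4.799, so f = 0.04342.
Darcy-Weisbach: ΔP = f(L/D)(ρV²/2) = 0.04342·(3.95/0.497)·(605·0.626²/2) = 0.04342·7.948·118.5 = 40.91 Pa.
ΔP = 40.91 Pa = 0.0409 kPa.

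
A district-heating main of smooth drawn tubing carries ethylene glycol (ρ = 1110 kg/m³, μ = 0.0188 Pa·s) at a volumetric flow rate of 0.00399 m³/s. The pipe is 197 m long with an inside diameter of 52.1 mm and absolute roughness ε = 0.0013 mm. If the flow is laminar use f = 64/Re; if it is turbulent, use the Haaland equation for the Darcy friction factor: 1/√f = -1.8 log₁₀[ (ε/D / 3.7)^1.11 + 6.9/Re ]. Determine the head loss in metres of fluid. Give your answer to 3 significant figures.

Cross-sectional area A = πD²/4 = π(0.0521)²/4 = 0.002132 m²; mean velocity V = Q/A = 0.00399/0.002132 = 1.872 m/s.
Reynolds number Re = ρVD/μ = 1110 · 1.872 · 0.0521 / 0.0188 = 5757.
Re > 4000 → turbulent. Relative roughness ε/D = 1.3e-06/0.0521 = 2.5e-05. Haaland: 1/√f = -1.8 log₁₀[(2.5e-05/3.7)^1.11 + 6.9/5757] = -1.8 log₁₀[1.82e-06 + 0.0012] = 5.257, so f = 0.03618.
Darcy-Weisbach: ΔP = f(L/D)(ρV²/2) = 0.03618·(197/0.0521)·(1110·1.872²/2) = 0.03618·3781·1944 = 2.66e+05 Pa.
Head loss h_f = ΔP/(ρg) = 2.66e+05/(1110·9.81) = 24.4 m.

h_f ≈ 24.4 m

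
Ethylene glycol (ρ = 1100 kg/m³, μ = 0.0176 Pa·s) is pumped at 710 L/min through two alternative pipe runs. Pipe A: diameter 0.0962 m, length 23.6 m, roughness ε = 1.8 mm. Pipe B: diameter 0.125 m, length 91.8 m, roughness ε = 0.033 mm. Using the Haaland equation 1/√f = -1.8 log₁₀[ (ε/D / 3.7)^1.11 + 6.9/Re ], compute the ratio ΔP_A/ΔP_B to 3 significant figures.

ΔP_A/ΔP_B ≈ 1.45

Pipe A: V = Q/A = 0.01183/0.007268 = 1.628 m/s; Re = 9789; ε/D = 0.0187; Haaland → f = 0.05134; ΔP_A = f(L/D)(ρV²/2) = 1.836e+04 Pa.
Pipe B: V = Q/A = 0.01183/0.01227 = 0.9643 m/s; Re = 7533; ε/D = 0.000264; Haaland → f = 0.0337; ΔP_B = f(L/D)(ρV²/2) = 1.266e+04 Pa.
ΔP_A/ΔP_B = 1.836e+04/1.266e+04 = 1.45.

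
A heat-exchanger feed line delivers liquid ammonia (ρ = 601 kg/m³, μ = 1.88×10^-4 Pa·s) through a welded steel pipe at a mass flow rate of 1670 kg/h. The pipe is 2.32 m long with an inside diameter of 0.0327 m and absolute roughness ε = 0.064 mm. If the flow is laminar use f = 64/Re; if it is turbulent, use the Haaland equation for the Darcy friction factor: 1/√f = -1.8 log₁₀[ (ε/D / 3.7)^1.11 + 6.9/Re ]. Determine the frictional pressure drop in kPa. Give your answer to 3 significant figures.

ṁ = 1670 kg/h = 1670/3600 = 0.4639 kg/s.
A = πD²/4 = π(0.0327)²/4 = 0.0008398 m²; mean velocity V = ṁ/(ρA) = 0.4639/(601 · 0.0008398) = 0.9191 m/s.
Reynolds number Re = ρVD/μ = 601 · 0.9191 · 0.0327 / 0.000188 = 9.608e+04.
Re > 4000 → turbulent. Relative roughness ε/D = 6.4e-05/0.0327 = 0.00196. Haaland: 1/√f = -1.8 log₁₀[(0.00196/3.7)^1.11 + 6.9/9.608e+04] = -1.8 log₁₀[0.000231 + 7.18e-05] = 6.335, so f = 0.02492.
Darcy-Weisbach: ΔP = f(L/D)(ρV²/2) = 0.02492·(2.32/0.0327)·(601·0.9191²/2) = 0.02492·70.95·253.8 = 448.8 Pa.
ΔP = 448.8 Pa = 0.449 kPa.

ΔP ≈ 0.449 kPa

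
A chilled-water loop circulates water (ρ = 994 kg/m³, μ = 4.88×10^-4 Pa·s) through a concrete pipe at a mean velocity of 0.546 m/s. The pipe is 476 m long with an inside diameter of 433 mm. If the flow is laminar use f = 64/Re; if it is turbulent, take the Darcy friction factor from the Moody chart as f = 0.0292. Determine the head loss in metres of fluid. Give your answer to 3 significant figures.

h_f ≈ 0.488 m

Reynolds number Re = ρVD/μ = 994 · 0.546 · 0.433 / 0.000488 = 4.816e+05.
Re > 4000 → turbulent; use the Moody-chart value f = 0.0292.
Darcy-Weisbach: ΔP = f(L/D)(ρV²/2) = 0.0292·(476/0.433)·(994·0.546²/2) = 0.0292·1099·148.2 = 4756 Pa.
Head loss h_f = ΔP/(ρg) = 4756/(994·9.81) = 0.488 m.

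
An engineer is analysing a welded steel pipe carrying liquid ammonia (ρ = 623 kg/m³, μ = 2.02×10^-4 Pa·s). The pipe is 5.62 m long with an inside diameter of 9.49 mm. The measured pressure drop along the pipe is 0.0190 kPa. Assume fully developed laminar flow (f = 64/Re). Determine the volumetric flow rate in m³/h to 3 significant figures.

Q ≈ 0.0120 m³/h

For laminar flow, f = 64/Re with Re = ρVD/μ, so Darcy-Weisbach reduces to ΔP = 32μLV/D². Solving for V: V = ΔP·D²/(32μL) = 19·(0.00949)²/(32·0.000202·5.62) = 0.0471 m/s.
Check: Re = ρVD/μ = 623·0.0471·0.00949/0.000202 = 1379 < 2300, so the laminar assumption holds.
Q = V·A = 0.0471·(π/4·0.00949²) = 3.332e-06 m³/s = 0.0120 m³/h.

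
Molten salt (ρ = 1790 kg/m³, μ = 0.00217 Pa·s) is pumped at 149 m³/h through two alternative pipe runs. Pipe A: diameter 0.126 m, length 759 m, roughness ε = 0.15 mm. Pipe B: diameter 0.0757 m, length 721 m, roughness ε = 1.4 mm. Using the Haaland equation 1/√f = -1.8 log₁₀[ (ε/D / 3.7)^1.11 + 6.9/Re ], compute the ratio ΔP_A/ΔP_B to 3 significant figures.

Pipe A: V = Q/A = 0.04139/0.01247 = 3.319 m/s; Re = 3.45e+05; ε/D = 0.00119; Haaland → f = 0.0212; ΔP_A = f(L/D)(ρV²/2) = 1.259e+06 Pa.
Pipe B: V = Q/A = 0.04139/0.004501 = 9.196 m/s; Re = 5.742e+05; ε/D = 0.0185; Haaland → f = 0.04737; ΔP_B = f(L/D)(ρV²/2) = 3.415e+07 Pa.
ΔP_A/ΔP_B = 1.259e+06/3.415e+07 = 0.0369.

ΔP_A/ΔP_B ≈ 0.0369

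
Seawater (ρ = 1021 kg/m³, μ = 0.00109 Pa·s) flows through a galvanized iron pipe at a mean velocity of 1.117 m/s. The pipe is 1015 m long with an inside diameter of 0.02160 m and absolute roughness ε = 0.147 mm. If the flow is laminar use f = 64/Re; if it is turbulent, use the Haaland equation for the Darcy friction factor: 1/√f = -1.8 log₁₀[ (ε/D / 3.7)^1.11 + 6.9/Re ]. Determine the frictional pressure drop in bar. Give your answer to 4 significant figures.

Reynolds number Re = ρVD/μ = 1021 · 1.117 · 0.0216 / 0.00109 = 2.26e+04.
Re > 4000 → turbulent. Relative roughness ε/D = 0.000147/0.0216 = 0.00681. Haaland: 1/√f = -1.8 log₁₀[(0.00681/3.7)^1.11 + 6.9/2.26e+04] = -1.8 log₁₀[0.00092 + 0.000305] = 5.241, so f = 0.0364.
Darcy-Weisbach: ΔP = f(L/D)(ρV²/2) = 0.0364·(1015/0.0216)·(1021·1.117²/2) = 0.0364·4.699e+04·636.9 = 1.09e+06 Pa.
ΔP = 1.09e+06 Pa = 10.90 bar.

ΔP ≈ 10.90 bar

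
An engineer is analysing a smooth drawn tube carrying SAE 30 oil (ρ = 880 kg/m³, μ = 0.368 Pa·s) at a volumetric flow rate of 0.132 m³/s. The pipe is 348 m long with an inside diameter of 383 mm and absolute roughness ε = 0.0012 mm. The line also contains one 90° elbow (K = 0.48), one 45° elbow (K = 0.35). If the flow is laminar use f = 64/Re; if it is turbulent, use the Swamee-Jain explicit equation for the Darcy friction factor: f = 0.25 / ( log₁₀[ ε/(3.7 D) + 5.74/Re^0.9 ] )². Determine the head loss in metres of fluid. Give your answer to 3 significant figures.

h_f ≈ 3.76 m

Cross-sectional area A = πD²/4 = π(0.383)²/4 = 0.1152 m²; mean velocity V = Q/A = 0.132/0.1152 = 1.146 m/s.
Reynolds number Re = ρVD/μ = 880 · 1.146 · 0.383 / 0.368 = 1049.
Re < 2300 → laminar flow, so f = 64/Re = 64/1049 = 0.06099 (the turbulent correlation is not needed).
Total minor-loss coefficient ΣK = 1·0.48 + 1·0.35 = 0.83.
ΔP = [f·L/D + ΣK]·(ρV²/2) = [0.06099·348/0.383 + 0.83]·(880·1.146²/2) = [55.42 + 0.83]·577.6 = 3.249e+04 Pa.
Head loss h_f = ΔP/(ρg) = 3.249e+04/(880·9.81) = 3.76 m.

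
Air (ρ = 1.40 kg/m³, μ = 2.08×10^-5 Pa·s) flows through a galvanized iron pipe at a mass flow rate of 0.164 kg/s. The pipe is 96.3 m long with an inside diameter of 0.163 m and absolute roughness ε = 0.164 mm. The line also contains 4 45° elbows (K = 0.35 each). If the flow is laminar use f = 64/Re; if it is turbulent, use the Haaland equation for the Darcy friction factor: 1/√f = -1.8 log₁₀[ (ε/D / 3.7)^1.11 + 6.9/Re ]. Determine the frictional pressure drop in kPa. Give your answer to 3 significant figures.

ΔP ≈ 0.332 kPa

A = πD²/4 = π(0.163)²/4 = 0.02087 m²; mean velocity V = ṁ/(ρA) = 0.164/(1.4 · 0.02087) = 5.614 m/s.
Reynolds number Re = ρVD/μ = 1.4 · 5.614 · 0.163 / 2.08e-05 = 6.159e+04.
Re > 4000 → turbulent. Relative roughness ε/D = 0.000164/0.163 = 0.00101. Haaland: 1/√f = -1.8 log₁₀[(0.00101/3.7)^1.11 + 6.9/6.159e+04] = -1.8 log₁₀[0.00011 + 0.000112] = 6.576, so f = 0.02313.
Total minor-loss coefficient ΣK = 4·0.35 = 1.4.
ΔP = [f·L/D + ΣK]·(ρV²/2) = [0.02313·96.3/0.163 + 1.4]·(1.4·5.614²/2) = [13.66 + 1.4]·22.06 = 332.3 Pa.
ΔP = 332.3 Pa = 0.332 kPa.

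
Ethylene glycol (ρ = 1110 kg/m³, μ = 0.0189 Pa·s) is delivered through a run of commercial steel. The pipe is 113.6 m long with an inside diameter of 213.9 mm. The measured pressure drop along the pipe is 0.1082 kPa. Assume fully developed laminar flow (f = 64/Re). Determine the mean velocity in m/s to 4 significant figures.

For laminar flow, f = 64/Re with Re = ρVD/μ, so Darcy-Weisbach reduces to ΔP = 32μLV/D². Solving for V: V = ΔP·D²/(32μL) = 108.2·(0.2139)²/(32·0.0189·113.6) = 0.07205 m/s.
Check: Re = ρVD/μ = 1110·0.07205·0.2139/0.0189 = 905.2 < 2300, so the laminar assumption holds.

V ≈ 0.07205 m/s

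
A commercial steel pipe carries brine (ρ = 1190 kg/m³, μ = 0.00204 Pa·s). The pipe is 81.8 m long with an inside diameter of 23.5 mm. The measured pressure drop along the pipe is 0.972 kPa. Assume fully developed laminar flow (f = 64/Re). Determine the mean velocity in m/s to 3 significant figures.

For laminar flow, f = 64/Re with Re = ρVD/μ, so Darcy-Weisbach reduces to ΔP = 32μLV/D². Solving for V: V = ΔP·D²/(32μL) = 972·(0.0235)²/(32·0.00204·81.8) = 0.1005 m/s.
Check: Re = ρVD/μ = 1190·0.1005·0.0235/0.00204 = 1378 < 2300, so the laminar assumption holds.

V ≈ 0.101 m/s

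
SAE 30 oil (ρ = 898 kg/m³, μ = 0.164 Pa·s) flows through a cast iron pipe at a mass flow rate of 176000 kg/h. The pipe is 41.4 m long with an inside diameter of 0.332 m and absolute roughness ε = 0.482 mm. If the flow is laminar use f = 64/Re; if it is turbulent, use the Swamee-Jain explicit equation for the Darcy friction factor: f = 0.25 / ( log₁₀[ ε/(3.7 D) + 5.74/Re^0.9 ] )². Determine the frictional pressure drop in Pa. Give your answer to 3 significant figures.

ṁ = 176000 kg/h = 176000/3600 = 48.89 kg/s.
A = πD²/4 = π(0.332)²/4 = 0.08657 m²; mean velocity V = ṁ/(ρA) = 48.89/(898 · 0.08657) = 0.6289 m/s.
Reynolds number Re = ρVD/μ = 898 · 0.6289 · 0.332 / 0.164 = 1143.
Re < 2300 → laminar flow, so f = 64/Re = 64/1143 = 0.05598 (the turbulent correlation is not needed).
Darcy-Weisbach: ΔP = f(L/D)(ρV²/2) = 0.05598·(41.4/0.332)·(898·0.6289²/2) = 0.05598·124.7·177.6 = 1240 Pa.

ΔP ≈ 1240 Pa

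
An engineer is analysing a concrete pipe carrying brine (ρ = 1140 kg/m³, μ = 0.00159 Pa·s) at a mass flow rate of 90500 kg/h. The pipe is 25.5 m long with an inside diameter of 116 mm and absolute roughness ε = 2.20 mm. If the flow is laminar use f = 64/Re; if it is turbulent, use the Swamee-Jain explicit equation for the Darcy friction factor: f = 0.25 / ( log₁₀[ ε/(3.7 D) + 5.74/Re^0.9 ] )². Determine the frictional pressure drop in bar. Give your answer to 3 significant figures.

ṁ = 90500 kg/h = 90500/3600 = 25.14 kg/s.
A = πD²/4 = π(0.116)²/4 = 0.01057 m²; mean velocity V = ṁ/(ρA) = 25.14/(1140 · 0.01057) = 2.087 m/s.
Reynolds number Re = ρVD/μ = 1140 · 2.087 · 0.116 / 0.00159 = 1.735e+05.
Re > 4000 → turbulent. Relative roughness ε/D = 0.0022/0.116 = 0.019. Swamee-Jain: f = 0.25/(log₁₀[0.019/3.7 + 5.74/1.735e+05^0.9])² = 0.25/(log₁₀[0.00513 + 0.000111])² = 0.25/(-2.281)² = 0.04805.
Darcy-Weisbach: ΔP = f(L/D)(ρV²/2) = 0.04805·(25.5/0.116)·(1140·2.087²/2) = 0.04805·219.8·2482 = 2.621e+04 Pa.
ΔP = 2.621e+04 Pa = 0.262 bar.

ΔP ≈ 0.262 bar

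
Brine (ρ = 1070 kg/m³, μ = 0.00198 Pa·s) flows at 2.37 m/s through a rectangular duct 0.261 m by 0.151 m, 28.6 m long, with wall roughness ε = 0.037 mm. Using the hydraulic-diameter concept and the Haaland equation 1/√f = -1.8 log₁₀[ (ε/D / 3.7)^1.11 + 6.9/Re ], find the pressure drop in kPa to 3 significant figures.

Hydraulic diameter D_h = 4A/P = 4·(0.261·0.151)/(2·(0.261+0.151)) = 0.1576/0.824 = 0.1913 m.
Re = ρVD_h/μ = 1070·2.37·0.1913/0.00198 = 2.45e+05.
ε/D_h = 3.7e-05/0.1913 = 0.000193; Haaland gives 1/√f = -1.8 log₁₀[1.77e-05+2.82e-05] = 7.81, so f = 0.01639.
ΔP = f(L/D_h)(ρV²/2) = 0.01639·28.6/0.1913·3005 = 7365 Pa.
ΔP = 7.37 kPa.

ΔP ≈ 7.37 kPa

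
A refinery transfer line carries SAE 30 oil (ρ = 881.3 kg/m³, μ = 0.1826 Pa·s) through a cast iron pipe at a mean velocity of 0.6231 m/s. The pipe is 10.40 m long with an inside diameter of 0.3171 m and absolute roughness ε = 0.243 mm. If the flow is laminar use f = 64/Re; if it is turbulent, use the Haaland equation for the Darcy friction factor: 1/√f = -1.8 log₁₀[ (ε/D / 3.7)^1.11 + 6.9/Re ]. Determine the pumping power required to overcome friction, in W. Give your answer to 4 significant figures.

P ≈ 18.53 W

Reynolds number Re = ρVD/μ = 881.3 · 0.6231 · 0.3171 / 0.183 = 953.6.
Re < 2300 → laminar flow, so f = 64/Re = 64/953.6 = 0.06711 (the turbulent correlation is not needed).
Darcy-Weisbach: ΔP = f(L/D)(ρV²/2) = 0.06711·(10.4/0.3171)·(881.3·0.6231²/2) = 0.06711·32.8·171.1 = 376.6 Pa.
Q = V·A = 0.6231·0.07897 = 0.04921 m³/s.
Pumping power P = QΔP = 0.04921·376.6 = 18.531 W = 18.53 W.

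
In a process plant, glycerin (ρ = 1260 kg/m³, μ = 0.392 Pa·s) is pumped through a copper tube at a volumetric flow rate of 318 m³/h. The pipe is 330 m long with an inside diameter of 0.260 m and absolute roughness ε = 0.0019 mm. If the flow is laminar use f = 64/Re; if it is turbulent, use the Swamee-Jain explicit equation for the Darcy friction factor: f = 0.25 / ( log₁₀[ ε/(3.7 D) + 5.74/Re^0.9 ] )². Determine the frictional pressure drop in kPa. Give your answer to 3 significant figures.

ΔP ≈ 102 kPa

Q = 318 m³/h = 318/3600 = 0.08833 m³/s.
Cross-sectional area A = πD²/4 = π(0.26)²/4 = 0.05309 m²; mean velocity V = Q/A = 0.08833/0.05309 = 1.664 m/s.
Reynolds number Re = ρVD/μ = 1260 · 1.664 · 0.26 / 0.392 = 1390.
Re < 2300 → laminar flow, so f = 64/Re = 64/1390 = 0.04603 (the turbulent correlation is not needed).
Darcy-Weisbach: ΔP = f(L/D)(ρV²/2) = 0.04603·(330/0.26)·(1260·1.664²/2) = 0.04603·1269·1744 = 1.019e+05 Pa.
ΔP = 1.019e+05 Pa = 102 kPa.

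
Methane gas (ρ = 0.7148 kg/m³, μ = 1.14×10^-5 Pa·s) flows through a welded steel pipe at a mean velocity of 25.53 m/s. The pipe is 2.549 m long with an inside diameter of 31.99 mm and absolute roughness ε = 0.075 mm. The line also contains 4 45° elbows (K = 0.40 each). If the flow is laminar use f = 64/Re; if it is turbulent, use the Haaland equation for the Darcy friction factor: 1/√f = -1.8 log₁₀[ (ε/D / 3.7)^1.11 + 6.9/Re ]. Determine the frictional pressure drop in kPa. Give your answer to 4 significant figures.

ΔP ≈ 0.8741 kPa

Reynolds number Re = ρVD/μ = 0.7148 · 25.53 · 0.03199 / 1.14e-05 = 5.121e+04.
Re > 4000 → turbulent. Relative roughness ε/D = 7.5e-05/0.03199 = 0.00234. Haaland: 1/√f = -1.8 log₁₀[(0.00234/3.7)^1.11 + 6.9/5.121e+04] = -1.8 log₁₀[0.000282 + 0.000135] = 6.084, so f = 0.02701.
Total minor-loss coefficient ΣK = 4·0.4 = 1.6.
ΔP = [f·L/D + ΣK]·(ρV²/2) = [0.02701·2.549/0.03199 + 1.6]·(0.7148·25.53²/2) = [2.152 + 1.6]·232.9 = 874.1 Pa.
ΔP = 874.1 Pa = 0.8741 kPa.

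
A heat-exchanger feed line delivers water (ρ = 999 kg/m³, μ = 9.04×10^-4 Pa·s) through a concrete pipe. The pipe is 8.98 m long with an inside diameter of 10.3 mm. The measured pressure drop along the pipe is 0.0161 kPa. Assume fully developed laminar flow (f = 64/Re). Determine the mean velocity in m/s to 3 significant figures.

For laminar flow, f = 64/Re with Re = ρVD/μ, so Darcy-Weisbach reduces to ΔP = 32μLV/D². Solving for V: V = ΔP·D²/(32μL) = 16.1·(0.0103)²/(32·0.000904·8.98) = 0.006575 m/s.
Check: Re = ρVD/μ = 999·0.006575·0.0103/0.000904 = 74.84 < 2300, so the laminar assumption holds.

V ≈ 0.00658 m/s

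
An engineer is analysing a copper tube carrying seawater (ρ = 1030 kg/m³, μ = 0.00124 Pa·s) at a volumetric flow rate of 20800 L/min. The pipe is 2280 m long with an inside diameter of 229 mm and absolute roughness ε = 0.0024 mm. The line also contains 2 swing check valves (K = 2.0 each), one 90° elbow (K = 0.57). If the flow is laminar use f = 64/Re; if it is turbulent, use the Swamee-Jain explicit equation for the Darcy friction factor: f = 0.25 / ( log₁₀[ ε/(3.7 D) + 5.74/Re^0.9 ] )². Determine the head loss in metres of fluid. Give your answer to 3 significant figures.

h_f ≈ 415 m

Q = 20800 L/min = 20800/60000 = 0.3467 m³/s.
Cross-sectional area A = πD²/4 = π(0.229)²/4 = 0.04119 m²; mean velocity V = Q/A = 0.3467/0.04119 = 8.417 m/s.
Reynolds number Re = ρVD/μ = 1030 · 8.417 · 0.229 / 0.00124 = 1.601e+06.
Re > 4000 → turbulent. Relative roughness ε/D = 2.4e-06/0.229 = 1.05e-05. Swamee-Jain: f = 0.25/(log₁₀[1.05e-05/3.7 + 5.74/1.601e+06^0.9])² = 0.25/(log₁₀[2.83e-06 + 1.5e-05])² = 0.25/(-4.75)² = 0.01108.
Total minor-loss coefficient ΣK = 2·2 + 1·0.57 = 4.57.
ΔP = [f·L/D + ΣK]·(ρV²/2) = [0.01108·2280/0.229 + 4.57]·(1030·8.417²/2) = [110.3 + 4.57]·3.648e+04 = 4.192e+06 Pa.
Head loss h_f = ΔP/(ρg) = 4.192e+06/(1030·9.81) = 415 m.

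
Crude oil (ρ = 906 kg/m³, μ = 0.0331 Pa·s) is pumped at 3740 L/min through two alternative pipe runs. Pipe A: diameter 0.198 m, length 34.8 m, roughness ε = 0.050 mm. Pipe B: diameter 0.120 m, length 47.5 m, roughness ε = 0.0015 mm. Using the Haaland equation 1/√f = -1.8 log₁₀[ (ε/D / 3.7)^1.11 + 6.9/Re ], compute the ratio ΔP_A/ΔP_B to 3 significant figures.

Pipe A: V = Q/A = 0.06233/0.03079 = 2.024 m/s; Re = 1.097e+04; ε/D = 0.000253; Haaland → f = 0.03042; ΔP_A = f(L/D)(ρV²/2) = 9926 Pa.
Pipe B: V = Q/A = 0.06233/0.01131 = 5.511 m/s; Re = 1.81e+04; ε/D = 1.25e-05; Haaland → f = 0.02642; ΔP_B = f(L/D)(ρV²/2) = 1.439e+05 Pa.
ΔP_A/ΔP_B = 9926/1.439e+05 = 0.0690.

ΔP_A/ΔP_B ≈ 0.0690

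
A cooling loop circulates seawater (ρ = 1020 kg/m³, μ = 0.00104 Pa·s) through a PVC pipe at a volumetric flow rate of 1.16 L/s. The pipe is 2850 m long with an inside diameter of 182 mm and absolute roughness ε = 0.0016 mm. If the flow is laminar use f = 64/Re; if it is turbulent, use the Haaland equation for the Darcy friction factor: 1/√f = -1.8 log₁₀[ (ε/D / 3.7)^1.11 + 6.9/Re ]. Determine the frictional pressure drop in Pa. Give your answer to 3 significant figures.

Q = 1.16 L/s = 1.16/1000 = 0.00116 m³/s.
Cross-sectional area A = πD²/4 = π(0.182)²/4 = 0.02602 m²; mean velocity V = Q/A = 0.00116/0.02602 = 0.04459 m/s.
Reynolds number Re = ρVD/μ = 1020 · 0.04459 · 0.182 / 0.00104 = 7959.
Re > 4000 → turbulent. Relative roughness ε/D = 1.6e-06/0.182 = 8.79e-06. Haaland: 1/√f = -1.8 log₁₀[(8.79e-06/3.7)^1.11 + 6.9/7959] = -1.8 log₁₀[5.72e-07 + 0.000867] = 5.511, so f = 0.03292.
Darcy-Weisbach: ΔP = f(L/D)(ρV²/2) = 0.03292·(2850/0.182)·(1020·0.04459²/2) = 0.03292·1.566e+04·1.014 = 522.8 Pa.

ΔP ≈ 523 Pa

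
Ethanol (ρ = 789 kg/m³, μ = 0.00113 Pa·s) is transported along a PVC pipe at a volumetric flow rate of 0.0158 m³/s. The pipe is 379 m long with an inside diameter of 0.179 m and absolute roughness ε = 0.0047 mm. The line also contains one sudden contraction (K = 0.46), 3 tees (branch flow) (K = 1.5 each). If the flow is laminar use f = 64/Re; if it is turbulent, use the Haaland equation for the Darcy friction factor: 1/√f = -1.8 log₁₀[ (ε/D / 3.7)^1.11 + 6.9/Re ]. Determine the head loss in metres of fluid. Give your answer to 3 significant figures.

Cross-sectional area A = πD²/4 = π(0.179)²/4 = 0.02516 m²; mean velocity V = Q/A = 0.0158/0.02516 = 0.6279 m/s.
Reynolds number Re = ρVD/μ = 789 · 0.6279 · 0.179 / 0.00113 = 7.847e+04.
Re > 4000 → turbulent. Relative roughness ε/D = 4.7e-06/0.179 = 2.63e-05. Haaland: 1/√f = -1.8 log₁₀[(2.63e-05/3.7)^1.11 + 6.9/7.847e+04] = -1.8 log₁₀[1.93e-06 + 8.79e-05] = 7.284, so f = 0.01885.
Total minor-loss coefficient ΣK = 1·0.46 + 3·1.5 = 4.96.
ΔP = [f·L/D + ΣK]·(ρV²/2) = [0.01885·379/0.179 + 4.96]·(789·0.6279²/2) = [39.91 + 4.96]·155.5 = 6978 Pa.
Head loss h_f = ΔP/(ρg) = 6978/(789·9.81) = 0.902 m.

h_f ≈ 0.902 m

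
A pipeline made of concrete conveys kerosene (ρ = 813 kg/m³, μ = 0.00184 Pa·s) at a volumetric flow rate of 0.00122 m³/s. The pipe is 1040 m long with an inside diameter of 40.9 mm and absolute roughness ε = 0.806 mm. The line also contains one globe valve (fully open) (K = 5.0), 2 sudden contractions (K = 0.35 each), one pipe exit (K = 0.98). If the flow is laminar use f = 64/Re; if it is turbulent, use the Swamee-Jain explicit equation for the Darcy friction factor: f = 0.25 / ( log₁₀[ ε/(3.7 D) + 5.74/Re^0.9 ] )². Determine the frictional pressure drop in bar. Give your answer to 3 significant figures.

ΔP ≈ 4.60 bar

Cross-sectional area A = πD²/4 = π(0.0409)²/4 = 0.001314 m²; mean velocity V = Q/A = 0.00122/0.001314 = 0.9286 m/s.
Reynolds number Re = ρVD/μ = 813 · 0.9286 · 0.0409 / 0.00184 = 1.678e+04.
Re > 4000 → turbulent. Relative roughness ε/D = 0.000806/0.0409 = 0.0197. Swamee-Jain: f = 0.25/(log₁₀[0.0197/3.7 + 5.74/1.678e+04^0.9])² = 0.25/(log₁₀[0.00533 + 0.000905])² = 0.25/(-2.205)² = 0.0514.
Total minor-loss coefficient ΣK = 1·5 + 2·0.35 + 1·0.98 = 6.68.
ΔP = [f·L/D + ΣK]·(ρV²/2) = [0.0514·1040/0.0409 + 6.68]·(813·0.9286²/2) = [1307 + 6.68]·350.5 = 4.604e+05 Pa.
ΔP = 4.604e+05 Pa = 4.60 bar.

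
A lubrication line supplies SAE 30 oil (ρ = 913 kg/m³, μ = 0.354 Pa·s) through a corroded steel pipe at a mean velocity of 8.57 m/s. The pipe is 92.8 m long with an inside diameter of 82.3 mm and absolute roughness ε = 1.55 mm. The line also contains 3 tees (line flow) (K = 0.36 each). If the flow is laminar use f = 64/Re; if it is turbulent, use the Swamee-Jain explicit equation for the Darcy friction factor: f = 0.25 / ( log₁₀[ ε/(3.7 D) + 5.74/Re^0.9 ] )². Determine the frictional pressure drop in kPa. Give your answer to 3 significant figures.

ΔP ≈ 1370 kPa

Reynolds number Re = ρVD/μ = 913 · 8.57 · 0.0823 / 0.354 = 1819.
Re < 2300 → laminar flow, so f = 64/Re = 64/1819 = 0.03518 (the turbulent correlation is not needed).
Total minor-loss coefficient ΣK = 3·0.36 = 1.08.
ΔP = [f·L/D + ΣK]·(ρV²/2) = [0.03518·92.8/0.0823 + 1.08]·(913·8.57²/2) = [39.67 + 1.08]·3.353e+04 = 1.366e+06 Pa.
ΔP = 1.366e+06 Pa = 1370 kPa.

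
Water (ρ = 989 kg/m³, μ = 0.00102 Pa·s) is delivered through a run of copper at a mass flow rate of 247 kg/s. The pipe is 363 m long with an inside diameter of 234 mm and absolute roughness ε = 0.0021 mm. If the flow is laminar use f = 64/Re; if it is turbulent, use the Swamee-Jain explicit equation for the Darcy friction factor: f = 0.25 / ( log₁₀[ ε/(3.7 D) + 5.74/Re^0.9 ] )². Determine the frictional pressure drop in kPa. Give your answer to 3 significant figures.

A = πD²/4 = π(0.234)²/4 = 0.04301 m²; mean velocity V = ṁ/(ρA) = 247/(989 · 0.04301) = 5.807 m/s.
Reynolds number Re = ρVD/μ = 989 · 5.807 · 0.234 / 0.00102 = 1.318e+06.
Re > 4000 → turbulent. Relative roughness ε/D = 2.1e-06/0.234 = 8.97e-06. Swamee-Jain: f = 0.25/(log₁₀[8.97e-06/3.7 + 5.74/1.318e+06^0.9])² = 0.25/(log₁₀[2.43e-06 + 1.78e-05])² = 0.25/(-4.694)² = 0.01135.
Darcy-Weisbach: ΔP = f(L/D)(ρV²/2) = 0.01135·(363/0.234)·(989·5.807²/2) = 0.01135·1551·1.668e+04 = 2.936e+05 Pa.
ΔP = 2.936e+05 Pa = 294 kPa.

ΔP ≈ 294 kPa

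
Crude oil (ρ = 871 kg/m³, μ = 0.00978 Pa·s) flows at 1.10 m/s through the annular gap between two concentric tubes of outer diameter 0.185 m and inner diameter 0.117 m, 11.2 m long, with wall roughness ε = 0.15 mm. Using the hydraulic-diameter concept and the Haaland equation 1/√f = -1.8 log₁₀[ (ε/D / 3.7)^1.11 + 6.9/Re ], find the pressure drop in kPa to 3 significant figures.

Hydraulic diameter D_h = 4A/P = D_o - D_i = 0.185 - 0.117 = 0.068 m.
Re = ρVD_h/μ = 871·1.1·0.068/0.00978 = 6662.
ε/D_h = 0.00015/0.068 = 0.00221; Haaland gives 1/√f = -1.8 log₁₀[0.000263+0.00104] = 5.195, so f = 0.03705.
ΔP = f(L/D_h)(ρV²/2) = 0.03705·11.2/0.068·527 = 3216 Pa.
ΔP = 3.22 kPa.

ΔP ≈ 3.22 kPa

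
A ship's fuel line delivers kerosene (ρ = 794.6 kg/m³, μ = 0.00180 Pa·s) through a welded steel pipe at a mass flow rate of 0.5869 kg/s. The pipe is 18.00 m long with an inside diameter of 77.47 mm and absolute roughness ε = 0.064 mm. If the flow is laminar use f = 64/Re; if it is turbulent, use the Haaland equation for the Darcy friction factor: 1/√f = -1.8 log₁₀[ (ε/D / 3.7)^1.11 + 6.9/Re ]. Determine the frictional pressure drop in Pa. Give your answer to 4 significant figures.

ΔP ≈ 85.45 Pa

A = πD²/4 = π(0.07747)²/4 = 0.004714 m²; mean velocity V = ṁ/(ρA) = 0.5869/(794.6 · 0.004714) = 0.1567 m/s.
Reynolds number Re = ρVD/μ = 794.6 · 0.1567 · 0.07747 / 0.0018 = 5359.
Re > 4000 → turbulent. Relative roughness ε/D = 6.4e-05/0.07747 = 0.000826. Haaland: 1/√f = -1.8 log₁₀[(0.000826/3.7)^1.11 + 6.9/5359] = -1.8 log₁₀[8.86e-05 + 0.00129] = 5.15, so f = 0.0377.
Darcy-Weisbach: ΔP = f(L/D)(ρV²/2) = 0.0377·(18/0.07747)·(794.6·0.1567²/2) = 0.0377·232.3·9.755 = 85.45 Pa.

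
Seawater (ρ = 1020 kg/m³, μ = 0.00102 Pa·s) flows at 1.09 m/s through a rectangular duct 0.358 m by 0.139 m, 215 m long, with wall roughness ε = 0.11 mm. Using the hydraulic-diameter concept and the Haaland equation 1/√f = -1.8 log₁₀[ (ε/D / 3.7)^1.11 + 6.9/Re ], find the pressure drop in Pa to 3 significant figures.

Hydraulic diameter D_h = 4A/P = 4·(0.358·0.139)/(2·(0.358+0.139)) = 0.199/0.994 = 0.2002 m.
Re = ρVD_h/μ = 1020·1.09·0.2002/0.00102 = 2.183e+05.
ε/D_h = 0.00011/0.2002 = 0.000549; Haaland gives 1/√f = -1.8 log₁₀[5.63e-05+3.16e-05] = 7.301, so f = 0.01876.
ΔP = f(L/D_h)(ρV²/2) = 0.01876·215/0.2002·605.9 = 1.221e+04 Pa.

ΔP ≈ 12200 Pa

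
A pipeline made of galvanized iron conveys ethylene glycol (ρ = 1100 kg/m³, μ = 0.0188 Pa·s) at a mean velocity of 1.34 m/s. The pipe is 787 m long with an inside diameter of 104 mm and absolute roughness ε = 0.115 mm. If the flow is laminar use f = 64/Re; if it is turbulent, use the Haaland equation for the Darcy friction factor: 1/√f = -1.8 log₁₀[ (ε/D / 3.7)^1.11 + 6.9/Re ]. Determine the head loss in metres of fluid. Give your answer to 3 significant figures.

h_f ≈ 23.5 m

Reynolds number Re = ρVD/μ = 1100 · 1.34 · 0.104 / 0.0188 = 8154.
Re > 4000 → turbulent. Relative roughness ε/D = 0.000115/0.104 = 0.00111. Haaland: 1/√f = -1.8 log₁₀[(0.00111/3.7)^1.11 + 6.9/8154] = -1.8 log₁₀[0.000122 + 0.000846] = 5.425, so f = 0.03398.
Darcy-Weisbach: ΔP = f(L/D)(ρV²/2) = 0.03398·(787/0.104)·(1100·1.34²/2) = 0.03398·7567·987.6 = 2.539e+05 Pa.
Head loss h_f = ΔP/(ρg) = 2.539e+05/(1100·9.81) = 23.5 m.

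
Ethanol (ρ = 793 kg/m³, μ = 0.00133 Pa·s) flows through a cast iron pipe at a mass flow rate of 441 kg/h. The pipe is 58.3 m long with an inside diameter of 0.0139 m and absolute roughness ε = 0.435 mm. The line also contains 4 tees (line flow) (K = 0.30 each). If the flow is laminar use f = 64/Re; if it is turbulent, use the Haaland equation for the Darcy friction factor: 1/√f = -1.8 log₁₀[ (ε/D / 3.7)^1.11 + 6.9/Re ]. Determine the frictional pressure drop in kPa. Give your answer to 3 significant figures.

ΔP ≈ 107 kPa

ṁ = 441 kg/h = 441/3600 = 0.1225 kg/s.
A = πD²/4 = π(0.0139)²/4 = 0.0001517 m²; mean velocity V = ṁ/(ρA) = 0.1225/(793 · 0.0001517) = 1.018 m/s.
Reynolds number Re = ρVD/μ = 793 · 1.018 · 0.0139 / 0.00133 = 8437.
Re > 4000 → turbulent. Relative roughness ε/D = 0.000435/0.0139 = 0.0313. Haaland: 1/√f = -1.8 log₁₀[(0.0313/3.7)^1.11 + 6.9/8437] = -1.8 log₁₀[0.005 + 0.000818] = 4.023, so f = 0.06179.
Total minor-loss coefficient ΣK = 4·0.3 = 1.2.
ΔP = [f·L/D + ΣK]·(ρV²/2) = [0.06179·58.3/0.0139 + 1.2]·(793·1.018²/2) = [259.2 + 1.2]·410.9 = 1.07e+05 Pa.
ΔP = 1.07e+05 Pa = 107 kPa.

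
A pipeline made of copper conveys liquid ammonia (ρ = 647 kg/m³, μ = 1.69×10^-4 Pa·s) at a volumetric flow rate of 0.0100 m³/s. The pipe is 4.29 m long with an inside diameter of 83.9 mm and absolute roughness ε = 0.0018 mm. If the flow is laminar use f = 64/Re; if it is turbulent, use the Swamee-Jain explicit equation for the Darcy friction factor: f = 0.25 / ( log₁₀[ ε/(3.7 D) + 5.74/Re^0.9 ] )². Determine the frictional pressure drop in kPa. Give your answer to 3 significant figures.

ΔP ≈ 0.710 kPa

Cross-sectional area A = πD²/4 = π(0.0839)²/4 = 0.005529 m²; mean velocity V = Q/A = 0.01/0.005529 = 1.809 m/s.
Reynolds number Re = ρVD/μ = 647 · 1.809 · 0.0839 / 0.000169 = 5.81e+05.
Re > 4000 → turbulent. Relative roughness ε/D = 1.8e-06/0.0839 = 2.15e-05. Swamee-Jain: f = 0.25/(log₁₀[2.15e-05/3.7 + 5.74/5.81e+05^0.9])² = 0.25/(log₁₀[5.8e-06 + 3.73e-05])² = 0.25/(-4.366)² = 0.01312.
Darcy-Weisbach: ΔP = f(L/D)(ρV²/2) = 0.01312·(4.29/0.0839)·(647·1.809²/2) = 0.01312·51.13·1058 = 709.8 Pa.
ΔP = 709.8 Pa = 0.710 kPa.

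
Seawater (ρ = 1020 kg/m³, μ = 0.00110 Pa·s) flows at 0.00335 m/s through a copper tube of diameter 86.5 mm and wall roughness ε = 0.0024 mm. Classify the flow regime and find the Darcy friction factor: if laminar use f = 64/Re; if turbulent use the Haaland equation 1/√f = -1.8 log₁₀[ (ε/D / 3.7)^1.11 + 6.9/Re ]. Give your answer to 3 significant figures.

f ≈ 0.238

Re = ρVD/μ = 1020·0.00335·0.0865/0.0011 = 268.7.
Re < 2300 → laminar, so f = 64/Re = 0.2382 (roughness is irrelevant in laminar flow).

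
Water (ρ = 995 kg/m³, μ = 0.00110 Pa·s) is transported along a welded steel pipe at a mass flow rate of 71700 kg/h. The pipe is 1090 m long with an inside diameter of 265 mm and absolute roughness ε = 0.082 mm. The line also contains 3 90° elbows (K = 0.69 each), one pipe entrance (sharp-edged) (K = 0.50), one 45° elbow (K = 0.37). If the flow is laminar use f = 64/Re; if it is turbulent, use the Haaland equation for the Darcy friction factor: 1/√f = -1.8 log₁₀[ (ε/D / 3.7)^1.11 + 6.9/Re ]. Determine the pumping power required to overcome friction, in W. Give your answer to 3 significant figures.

P ≈ 110 W

ṁ = 71700 kg/h = 71700/3600 = 19.92 kg/s.
A = πD²/4 = π(0.265)²/4 = 0.05515 m²; mean velocity V = ṁ/(ρA) = 19.92/(995 · 0.05515) = 0.3629 m/s.
Reynolds number Re = ρVD/μ = 995 · 0.3629 · 0.265 / 0.0011 = 8.699e+04.
Re > 4000 → turbulent. Relative roughness ε/D = 8.2e-05/0.265 = 0.000309. Haaland: 1/√f = -1.8 log₁₀[(0.000309/3.7)^1.11 + 6.9/8.699e+04] = -1.8 log₁₀[2.98e-05 + 7.93e-05] = 7.132, so f = 0.01966.
Total minor-loss coefficient ΣK = 3·0.69 + 1·0.5 + 1·0.37 = 2.94.
ΔP = [f·L/D + ΣK]·(ρV²/2) = [0.01966·1090/0.265 + 2.94]·(995·0.3629²/2) = [80.86 + 2.94]·65.53 = 5491 Pa.
Q = ṁ/ρ = 19.92/995 = 0.02002 m³/s.
Pumping power P = QΔP = 0.02002·5491 = 109.9 W = 110 W.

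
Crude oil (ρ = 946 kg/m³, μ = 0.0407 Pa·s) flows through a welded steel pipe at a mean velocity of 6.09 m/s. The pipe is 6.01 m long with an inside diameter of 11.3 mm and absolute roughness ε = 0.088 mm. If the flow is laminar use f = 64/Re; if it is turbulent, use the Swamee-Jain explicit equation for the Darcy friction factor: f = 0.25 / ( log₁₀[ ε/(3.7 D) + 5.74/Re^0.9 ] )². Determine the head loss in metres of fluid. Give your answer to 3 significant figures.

Reynolds number Re = ρVD/μ = 946 · 6.09 · 0.0113 / 0.0407 = 1600.
Re < 2300 → laminar flow, so f = 64/Re = 64/1600 = 0.04001 (the turbulent correlation is not needed).
Darcy-Weisbach: ΔP = f(L/D)(ρV²/2) = 0.04001·(6.01/0.0113)·(946·6.09²/2) = 0.04001·531.9·1.754e+04 = 3.733e+05 Pa.
Head loss h_f = ΔP/(ρg) = 3.733e+05/(946·9.81) = 40.2 m.

h_f ≈ 40.2 m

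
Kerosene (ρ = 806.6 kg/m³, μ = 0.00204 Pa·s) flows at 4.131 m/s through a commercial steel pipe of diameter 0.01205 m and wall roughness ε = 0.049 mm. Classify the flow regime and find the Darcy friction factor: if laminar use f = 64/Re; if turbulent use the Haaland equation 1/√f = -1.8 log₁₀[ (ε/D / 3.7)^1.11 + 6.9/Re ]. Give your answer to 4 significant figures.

f ≈ 0.03295

Re = ρVD/μ = 806.6·4.131·0.01205/0.00204 = 1.968e+04.
Re > 4000 → turbulent. ε/D = 4.9e-05/0.01205 = 0.00407; Haaland: 1/√f = -1.8 log₁₀[0.000519 + 0.000351] = 5.509, so f = 0.03295.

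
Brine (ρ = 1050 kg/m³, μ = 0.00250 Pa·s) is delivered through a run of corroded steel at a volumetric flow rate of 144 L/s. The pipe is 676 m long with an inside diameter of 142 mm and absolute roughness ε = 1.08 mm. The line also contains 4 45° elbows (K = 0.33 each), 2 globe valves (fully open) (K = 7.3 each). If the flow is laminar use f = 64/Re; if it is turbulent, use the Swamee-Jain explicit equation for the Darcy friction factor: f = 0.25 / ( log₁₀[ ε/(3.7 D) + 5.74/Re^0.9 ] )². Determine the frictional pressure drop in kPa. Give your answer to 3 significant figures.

ΔP ≈ 7890 kPa

Q = 144 L/s = 144/1000 = 0.144 m³/s.
Cross-sectional area A = πD²/4 = π(0.142)²/4 = 0.01584 m²; mean velocity V = Q/A = 0.144/0.01584 = 9.093 m/s.
Reynolds number Re = ρVD/μ = 1050 · 9.093 · 0.142 / 0.0025 = 5.423e+05.
Re > 4000 → turbulent. Relative roughness ε/D = 0.00108/0.142 = 0.00761. Swamee-Jain: f = 0.25/(log₁₀[0.00761/3.7 + 5.74/5.423e+05^0.9])² = 0.25/(log₁₀[0.00206 + 3.96e-05])² = 0.25/(-2.679)² = 0.03484.
Total minor-loss coefficient ΣK = 4·0.33 + 2·7.3 = 15.9.
ΔP = [f·L/D + ΣK]·(ρV²/2) = [0.03484·676/0.142 + 15.9]·(1050·9.093²/2) = [165.9 + 15.9]·4.341e+04 = 7.89e+06 Pa.
ΔP = 7.89e+06 Pa = 7890 kPa.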